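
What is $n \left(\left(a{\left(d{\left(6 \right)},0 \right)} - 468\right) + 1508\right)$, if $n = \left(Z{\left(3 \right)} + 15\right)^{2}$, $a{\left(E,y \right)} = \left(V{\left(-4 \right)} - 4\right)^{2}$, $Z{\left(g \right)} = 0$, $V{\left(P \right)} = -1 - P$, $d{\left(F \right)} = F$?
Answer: $234225$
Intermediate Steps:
$a{\left(E,y \right)} = 1$ ($a{\left(E,y \right)} = \left(\left(-1 - -4\right) - 4\right)^{2} = \left(\left(-1 + 4\right) - 4\right)^{2} = \left(3 - 4\right)^{2} = \left(-1\right)^{2} = 1$)
$n = 225$ ($n = \left(0 + 15\right)^{2} = 15^{2} = 225$)
$n \left(\left(a{\left(d{\left(6 \right)},0 \right)} - 468\right) + 1508\right) = 225 \left(\left(1 - 468\right) + 1508\right) = 225 \left(-467 + 1508\right) = 225 \cdot 1041 = 234225$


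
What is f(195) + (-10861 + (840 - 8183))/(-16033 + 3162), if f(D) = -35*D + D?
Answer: -85316526/12871 ≈ -6628.6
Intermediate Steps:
f(D) = -34*D
f(195) + (-10861 + (840 - 8183))/(-16033 + 3162) = -34*195 + (-10861 + (840 - 8183))/(-16033 + 3162) = -6630 + (-10861 - 7343)/(-12871) = -6630 - 18204*(-1/12871) = -6630 + 18204/12871 = -85316526/12871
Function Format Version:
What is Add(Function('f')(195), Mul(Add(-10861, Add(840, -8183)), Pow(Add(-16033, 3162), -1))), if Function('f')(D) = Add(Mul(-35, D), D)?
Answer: Rational(-85316526, 12871) ≈ -6628.6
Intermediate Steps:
Function('f')(D) = Mul(-34, D)
Add(Function('f')(195), Mul(Add(-10861, Add(840, -8183)), Pow(Add(-16033, 3162), -1))) = Add(Mul(-34, 195), Mul(Add(-10861, Add(840, -8183)), Pow(Add(-16033, 3162), -1))) = Add(-6630, Mul(Add(-10861, -7343), Pow(-12871, -1))) = Add(-6630, Mul(-18204, Rational(-1, 12871))) = Add(-6630, Rational(18204, 12871)) = Rational(-85316526, 12871)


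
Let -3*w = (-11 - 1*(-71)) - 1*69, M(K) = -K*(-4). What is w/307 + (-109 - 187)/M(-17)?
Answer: 22769/5219 ≈ 4.3627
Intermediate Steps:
M(K) = 4*K (M(K) = -(-4)*K = 4*K)
w = 3 (w = -((-11 - 1*(-71)) - 1*69)/3 = -((-11 + 71) - 69)/3 = -(60 - 69)/3 = -⅓*(-9) = 3)
w/307 + (-109 - 187)/M(-17) = 3/307 + (-109 - 187)/((4*(-17))) = 3*(1/307) - 296/(-68) = 3/307 - 296*(-1/68) = 3/307 + 74/17 = 22769/5219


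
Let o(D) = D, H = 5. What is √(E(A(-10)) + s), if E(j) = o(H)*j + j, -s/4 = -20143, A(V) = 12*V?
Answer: 2*√19963 ≈ 282.58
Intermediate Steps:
s = 80572 (s = -4*(-20143) = 80572)
E(j) = 6*j (E(j) = 5*j + j = 6*j)
√(E(A(-10)) + s) = √(6*(12*(-10)) + 80572) = √(6*(-120) + 80572) = √(-720 + 80572) = √79852 = 2*√19963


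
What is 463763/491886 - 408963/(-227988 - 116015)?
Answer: 360699037507/169210259658 ≈ 2.1317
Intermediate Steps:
463763/491886 - 408963/(-227988 - 116015) = 463763*(1/491886) - 408963/(-344003) = 463763/491886 - 408963*(-1/344003) = 463763/491886 + 408963/344003 = 360699037507/169210259658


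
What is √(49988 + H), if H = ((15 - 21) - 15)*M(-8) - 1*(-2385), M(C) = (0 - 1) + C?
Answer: √52562 ≈ 229.26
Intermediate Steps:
M(C) = -1 + C
H = 2574 (H = ((15 - 21) - 15)*(-1 - 8) - 1*(-2385) = (-6 - 15)*(-9) + 2385 = -21*(-9) + 2385 = 189 + 2385 = 2574)
√(49988 + H) = √(49988 + 2574) = √52562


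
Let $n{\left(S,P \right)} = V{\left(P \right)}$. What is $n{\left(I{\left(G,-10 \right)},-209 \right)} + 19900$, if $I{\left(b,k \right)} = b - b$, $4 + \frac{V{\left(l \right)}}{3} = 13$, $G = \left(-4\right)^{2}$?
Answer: $19927$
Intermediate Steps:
$G = 16$
$V{\left(l \right)} = 27$ ($V{\left(l \right)} = -12 + 3 \cdot 13 = -12 + 39 = 27$)
$I{\left(b,k \right)} = 0$
$n{\left(S,P \right)} = 27$
$n{\left(I{\left(G,-10 \right)},-209 \right)} + 19900 = 27 + 19900 = 19927$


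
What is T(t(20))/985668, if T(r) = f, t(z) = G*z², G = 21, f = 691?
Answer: 691/985668 ≈ 0.00070105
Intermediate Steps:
t(z) = 21*z²
T(r) = 691
T(t(20))/985668 = 691/985668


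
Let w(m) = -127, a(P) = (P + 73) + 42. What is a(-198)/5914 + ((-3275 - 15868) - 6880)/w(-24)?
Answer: 153889481/751078 ≈ 204.89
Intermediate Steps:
a(P) = 115 + P (a(P) = (73 + P) + 42 = 115 + P)
a(-198)/5914 + ((-3275 - 15868) - 6880)/w(-24) = (115 - 198)/5914 + ((-3275 - 15868) - 6880)/(-127) = -83*1/5914 + (-19143 - 6880)*(-1/127) = -83/5914 - 26023*(-1/127) = -83/5914 + 26023/127 = 153889481/751078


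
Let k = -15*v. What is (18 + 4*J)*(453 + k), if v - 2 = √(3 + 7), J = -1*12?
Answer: -12690 + 450*√10 ≈ -11267.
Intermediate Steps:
J = -12
v = 2 + √10 (v = 2 + √(3 + 7) = 2 + √10 ≈ 5.1623)
k = -30 - 15*√10 (k = -15*(2 + √10) = -30 - 15*√10 ≈ -77.434)
(18 + 4*J)*(453 + k) = (18 + 4*(-12))*(453 + (-30 - 15*√10)) = (18 - 48)*(423 - 15*√10) = -30*(423 - 15*√10) = -12690 + 450*√10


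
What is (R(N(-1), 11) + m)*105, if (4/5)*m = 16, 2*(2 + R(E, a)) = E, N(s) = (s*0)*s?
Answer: 1890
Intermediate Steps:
N(s) = 0 (N(s) = 0*s = 0)
R(E, a) = -2 + E/2
m = 20 (m = (5/4)*16 = 20)
(R(N(-1), 11) + m)*105 = ((-2 + (½)*0) + 20)*105 = ((-2 + 0) + 20)*105 = (-2 + 20)*105 = 18*105 = 1890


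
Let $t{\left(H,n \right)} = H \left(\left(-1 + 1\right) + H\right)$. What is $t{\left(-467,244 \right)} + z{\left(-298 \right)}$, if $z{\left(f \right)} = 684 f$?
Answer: $14257$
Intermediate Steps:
$t{\left(H,n \right)} = H^{2}$ ($t{\left(H,n \right)} = H \left(0 + H\right) = H H = H^{2}$)
$t{\left(-467,244 \right)} + z{\left(-298 \right)} = \left(-467\right)^{2} + 684 \left(-298\right) = 218089 - 203832 = 14257$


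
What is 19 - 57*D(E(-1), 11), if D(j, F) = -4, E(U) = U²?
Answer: 247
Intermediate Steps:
19 - 57*D(E(-1), 11) = 19 - 57*(-4) = 19 + 228 = 247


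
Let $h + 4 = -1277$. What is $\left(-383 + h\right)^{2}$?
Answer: $2768896$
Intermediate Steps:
$h = -1281$ ($h = -4 - 1277 = -1281$)
$\left(-383 + h\right)^{2} = \left(-383 - 1281\right)^{2} = \left(-1664\right)^{2} = 2768896$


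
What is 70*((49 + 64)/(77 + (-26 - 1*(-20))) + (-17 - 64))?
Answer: -394660/71 ≈ -5558.6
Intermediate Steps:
70*((49 + 64)/(77 + (-26 - 1*(-20))) + (-17 - 64)) = 70*(113/(77 + (-26 + 20)) - 81) = 70*(113/(77 - 6) - 81) = 70*(113/71 - 81) = 70*(-5638/71) = -394660/71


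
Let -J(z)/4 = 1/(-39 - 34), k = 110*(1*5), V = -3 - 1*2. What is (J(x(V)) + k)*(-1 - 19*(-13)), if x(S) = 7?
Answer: 9877884/73 ≈ 1.3531e+5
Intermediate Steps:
V = -5 (V = -3 - 2 = -5)
k = 550 (k = 110*5 = 550)
J(z) = 4/73 (J(z) = -4/(-39 - 34) = -4/(-73) = -4*(-1/73) = 4/73)
(J(x(V)) + k)*(-1 - 19*(-13)) = (4/73 + 550)*(-1 - 19*(-13)) = 40154*(-1 + 247)/73 = (40154/73)*246 = 9877884/73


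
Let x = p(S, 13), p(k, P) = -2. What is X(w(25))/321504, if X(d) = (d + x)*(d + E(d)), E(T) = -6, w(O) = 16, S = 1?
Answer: 35/80376 ≈ 0.00043545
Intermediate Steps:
x = -2
X(d) = (-6 + d)*(-2 + d) (X(d) = (d - 2)*(d - 6) = (-2 + d)*(-6 + d) = (-6 + d)*(-2 + d))
X(w(25))/321504 = (12 + 16² - 8*16)/321504 = (12 + 256 - 128)*(1/321504) = 140*(1/321504) = 35/80376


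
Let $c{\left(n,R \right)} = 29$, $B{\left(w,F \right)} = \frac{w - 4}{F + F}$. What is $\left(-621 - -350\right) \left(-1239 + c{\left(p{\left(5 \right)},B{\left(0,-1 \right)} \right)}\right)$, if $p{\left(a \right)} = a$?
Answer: $327910$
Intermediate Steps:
$B{\left(w,F \right)} = \frac{-4 + w}{2 F}$
$\left(-621 - -350\right) \left(-1239 + c{\left(p{\left(5 \right)},B{\left(0,-1 \right)} \right)}\right) = \left(-621 - -350\right) \left(-1239 + 29\right) = \left(-621 + 350\right) \left(-1210\right) = \left(-271\right) \left(-1210\right) = 327910$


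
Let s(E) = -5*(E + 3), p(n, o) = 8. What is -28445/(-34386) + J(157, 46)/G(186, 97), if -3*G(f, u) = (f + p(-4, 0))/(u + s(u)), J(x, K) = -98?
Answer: -2034301861/3335442 ≈ -609.90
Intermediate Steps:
s(E) = -15 - 5*E (s(E) = -5*(3 + E) = -15 - 5*E)
G(f, u) = -(8 + f)/(3*(-15 - 4*u)) (G(f, u) = -(f + 8)/(3*(u + (-15 - 5*u))) = -(8 + f)/(3*(-15 - 4*u)))
-28445/(-34386) + J(157, 46)/G(186, 97) = -28445/(-34386) - 98*3*(15 + 4*97)/(8 + 186) = -28445*(-1/34386) - 98/((⅓)*194/(15 + 388)) = 28445/34386 - 98/((⅓)*194/403) = 28445/34386 - 98/((⅓)*(1/403)*194) = 28445/34386 - 98/194/1209 = 28445/34386 - 98*1209/194 = 28445/34386 - 59241/97 = -2034301861/3335442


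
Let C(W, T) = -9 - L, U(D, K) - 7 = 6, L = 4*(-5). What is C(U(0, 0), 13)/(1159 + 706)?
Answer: 11/1865 ≈ 0.0058981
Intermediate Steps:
L = -20
U(D, K) = 13 (U(D, K) = 7 + 6 = 13)
C(W, T) = 11 (C(W, T) = -9 - 1*(-20) = -9 + 20 = 11)
C(U(0, 0), 13)/(1159 + 706) = 11/(1159 + 706) = 11/1865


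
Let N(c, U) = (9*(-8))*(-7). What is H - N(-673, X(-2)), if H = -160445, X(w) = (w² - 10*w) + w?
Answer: -160949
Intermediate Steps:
X(w) = w² - 9*w
N(c, U) = 504 (N(c, U) = -72*(-7) = 504)
H - N(-673, X(-2)) = -160445 - 1*504 = -160445 - 504 = -160949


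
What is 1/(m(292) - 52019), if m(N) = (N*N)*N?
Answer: 1/24845069 ≈ 4.0249e-8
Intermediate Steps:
m(N) = N³ (m(N) = N²*N = N³)
1/(m(292) - 52019) = 1/(292³ - 52019) = 1/(24897088 - 52019) = 1/24845069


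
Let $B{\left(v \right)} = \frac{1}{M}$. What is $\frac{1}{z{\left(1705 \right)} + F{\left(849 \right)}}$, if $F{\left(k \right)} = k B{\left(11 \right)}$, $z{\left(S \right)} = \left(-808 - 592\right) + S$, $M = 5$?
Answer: $\frac{5}{2374} \approx 0.0021061$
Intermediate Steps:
$B{\left(v \right)} = \frac{1}{5}$
$z{\left(S \right)} = -1400 + S$
$F{\left(k \right)} = \frac{k}{5}$ ($F{\left(k \right)} = k \frac{1}{5} = \frac{k}{5}$)
$\frac{1}{z{\left(1705 \right)} + F{\left(849 \right)}} = \frac{1}{\left(-1400 + 1705\right) + \frac{1}{5} \cdot 849} = \frac{1}{305 + \frac{849}{5}} = \frac{1}{\frac{2374}{5}} = \frac{5}{2374}$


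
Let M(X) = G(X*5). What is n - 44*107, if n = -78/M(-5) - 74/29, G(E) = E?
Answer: -3412888/725 ≈ -4707.4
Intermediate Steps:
M(X) = 5*X (M(X) = X*5 = 5*X)
n = 412/725 (n = -78/(5*(-5)) - 74/29 = -78/(-25) - 74*1/29 = -78*(-1/25) - 74/29 = 78/25 - 74/29 = 412/725 ≈ 0.56828)
n - 44*107 = 412/725 - 44*107 = 412/725 - 4708 = -3412888/725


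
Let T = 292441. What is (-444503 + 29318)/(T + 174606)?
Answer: -415185/467047 ≈ -0.88896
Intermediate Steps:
(-444503 + 29318)/(T + 174606) = (-444503 + 29318)/(292441 + 174606) = -415185/467047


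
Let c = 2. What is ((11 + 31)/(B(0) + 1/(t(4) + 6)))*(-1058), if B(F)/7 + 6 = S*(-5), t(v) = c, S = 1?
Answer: 118496/205 ≈ 578.03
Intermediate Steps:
t(v) = 2
B(F) = -77 (B(F) = -42 + 7*(1*(-5)) = -42 + 7*(-5) = -42 - 35 = -77)
((11 + 31)/(B(0) + 1/(t(4) + 6)))*(-1058) = ((11 + 31)/(-77 + 1/(2 + 6)))*(-1058) = (42/(-77 + 1/8))*(-1058) = (42/(-615/8))*(-1058) = (42*(-8/615))*(-1058) = -112/205*(-1058) = 118496/205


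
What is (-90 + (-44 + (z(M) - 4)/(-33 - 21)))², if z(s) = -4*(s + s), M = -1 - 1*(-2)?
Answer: 1449616/81 ≈ 17897.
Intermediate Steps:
M = 1 (M = -1 + 2 = 1)
z(s) = -8*s
(-90 + (-44 + (z(M) - 4)/(-33 - 21)))² = (-90 + (-44 + (-8*1 - 4)/(-33 - 21)))² = (-90 + (-44 + (-8 - 4)/(-54)))² = (-90 + (-44 - 12*(-1/54)))² = (-90 + (-44 + 2/9))² = (-90 - 394/9)² = (-1204/9)² = 1449616/81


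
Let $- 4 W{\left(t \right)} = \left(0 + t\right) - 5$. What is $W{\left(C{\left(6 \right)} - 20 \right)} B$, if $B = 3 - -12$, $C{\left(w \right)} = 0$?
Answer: $\frac{375}{4} \approx 93.75$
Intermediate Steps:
$B = 15$ ($B = 3 + 12 = 15$)
$W{\left(t \right)} = \frac{5}{4} - \frac{t}{4}$ ($W{\left(t \right)} = - \frac{\left(0 + t\right) - 5}{4} = - \frac{t - 5}{4} = - \frac{-5 + t}{4} = \frac{5}{4} - \frac{t}{4}$)
$W{\left(C{\left(6 \right)} - 20 \right)} B = \left(\frac{5}{4} - \frac{0 - 20}{4}\right) 15 = \left(\frac{5}{4} - -5\right) 15 = \left(\frac{5}{4} + 5\right) 15 = \frac{25}{4} \cdot 15 = \frac{375}{4}$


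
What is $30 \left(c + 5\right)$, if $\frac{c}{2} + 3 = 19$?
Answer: $1110$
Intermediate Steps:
$c = 32$ ($c = -6 + 2 \cdot 19 = -6 + 38 = 32$)
$30 \left(c + 5\right) = 30 \left(32 + 5\right) = 30 \cdot 37 = 1110$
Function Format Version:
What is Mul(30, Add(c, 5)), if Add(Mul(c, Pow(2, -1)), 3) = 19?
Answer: 1110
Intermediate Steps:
c = 32 (c = Add(-6, Mul(2, 19)) = Add(-6, 38) = 32)
Mul(30, Add(c, 5)) = Mul(30, Add(32, 5)) = Mul(30, 37) = 1110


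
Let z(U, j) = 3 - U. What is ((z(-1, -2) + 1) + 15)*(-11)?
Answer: -220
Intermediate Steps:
((z(-1, -2) + 1) + 15)*(-11) = (((3 - 1*(-1)) + 1) + 15)*(-11) = (((3 + 1) + 1) + 15)*(-11) = ((4 + 1) + 15)*(-11) = (5 + 15)*(-11) = 20*(-11) = -220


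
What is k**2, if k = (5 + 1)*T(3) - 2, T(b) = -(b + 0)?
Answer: 400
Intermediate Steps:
T(b) = -b
k = -20 (k = (5 + 1)*(-1*3) - 2 = 6*(-3) - 2 = -18 - 2 = -20)
k**2 = (-20)**2 = 400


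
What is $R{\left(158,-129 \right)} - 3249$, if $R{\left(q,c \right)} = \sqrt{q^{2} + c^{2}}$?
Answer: $-3249 + \sqrt{41605} \approx -3045.0$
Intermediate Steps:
$R{\left(q,c \right)} = \sqrt{c^{2} + q^{2}}$
$R{\left(158,-129 \right)} - 3249 = \sqrt{\left(-129\right)^{2} + 158^{2}} - 3249 = \sqrt{16641 + 24964} - 3249 = \sqrt{41605} - 3249 = -3249 + \sqrt{41605}$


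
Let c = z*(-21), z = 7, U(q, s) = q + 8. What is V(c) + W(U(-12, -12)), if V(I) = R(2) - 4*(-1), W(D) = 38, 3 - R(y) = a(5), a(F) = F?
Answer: 40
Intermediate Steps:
U(q, s) = 8 + q
R(y) = -2 (R(y) = 3 - 1*5 = 3 - 5 = -2)
c = -147 (c = 7*(-21) = -147)
V(I) = 2 (V(I) = -2 - 4*(-1) = -2 + 4 = 2)
V(c) + W(U(-12, -12)) = 2 + 38 = 40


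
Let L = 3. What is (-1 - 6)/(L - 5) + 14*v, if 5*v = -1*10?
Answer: -49/2 ≈ -24.500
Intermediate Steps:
v = -2 (v = (-1*10)/5 = (⅕)*(-10) = -2)
(-1 - 6)/(L - 5) + 14*v = (-1 - 6)/(3 - 5) + 14*(-2) = -7/(-2) - 28 = -7*(-½) - 28 = 7/2 - 28 = -49/2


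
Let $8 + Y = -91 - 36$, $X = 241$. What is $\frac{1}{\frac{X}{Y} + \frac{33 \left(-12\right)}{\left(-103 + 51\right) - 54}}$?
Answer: $\frac{7155}{13957} \approx 0.51265$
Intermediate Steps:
$Y = -135$ ($Y = -8 - 127 = -135$)
$\frac{1}{\frac{X}{Y} + \frac{33 \left(-12\right)}{\left(-103 + 51\right) - 54}} = \frac{1}{\frac{241}{-135} + \frac{33 \left(-12\right)}{\left(-103 + 51\right) - 54}} = \frac{1}{241 \left(- \frac{1}{135}\right) - \frac{396}{-52 - 54}} = \frac{1}{- \frac{241}{135} - \frac{396}{-106}} = \frac{1}{- \frac{241}{135} - - \frac{198}{53}} = \frac{1}{- \frac{241}{135} + \frac{198}{53}} = \frac{1}{\frac{13957}{7155}} = \frac{7155}{13957}$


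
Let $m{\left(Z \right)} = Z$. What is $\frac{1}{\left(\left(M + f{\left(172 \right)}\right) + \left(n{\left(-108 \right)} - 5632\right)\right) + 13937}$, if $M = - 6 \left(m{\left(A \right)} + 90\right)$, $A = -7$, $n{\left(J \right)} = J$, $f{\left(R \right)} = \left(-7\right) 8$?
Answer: $\frac{1}{7643} \approx 0.00013084$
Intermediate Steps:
$f{\left(R \right)} = -56$
$M = -498$ ($M = - 6 \left(-7 + 90\right) = \left(-6\right) 83 = -498$)
$\frac{1}{\left(\left(M + f{\left(172 \right)}\right) + \left(n{\left(-108 \right)} - 5632\right)\right) + 13937} = \frac{1}{\left(\left(-498 - 56\right) - 5740\right) + 13937} = \frac{1}{\left(-554 - 5740\right) + 13937} = \frac{1}{-6294 + 13937} = \frac{1}{7643}$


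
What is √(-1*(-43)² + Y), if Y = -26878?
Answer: I*√28727 ≈ 169.49*I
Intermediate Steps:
√(-1*(-43)² + Y) = √(-1*(-43)² - 26878) = √(-1*1849 - 26878) = √(-1849 - 26878) = √(-28727) = I*√28727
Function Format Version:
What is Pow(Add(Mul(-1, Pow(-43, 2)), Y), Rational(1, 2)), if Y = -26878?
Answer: Mul(I, Pow(28727, Rational(1, 2))) ≈ Mul(169.49, I)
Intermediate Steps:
Pow(Add(Mul(-1, Pow(-43, 2)), Y), Rational(1, 2)) = Pow(Add(Mul(-1, Pow(-43, 2)), -26878), Rational(1, 2)) = Pow(Add(Mul(-1, 1849), -26878), Rational(1, 2)) = Pow(Add(-1849, -26878), Rational(1, 2)) = Pow(-28727, Rational(1, 2)) = Mul(I, Pow(28727, Rational(1, 2)))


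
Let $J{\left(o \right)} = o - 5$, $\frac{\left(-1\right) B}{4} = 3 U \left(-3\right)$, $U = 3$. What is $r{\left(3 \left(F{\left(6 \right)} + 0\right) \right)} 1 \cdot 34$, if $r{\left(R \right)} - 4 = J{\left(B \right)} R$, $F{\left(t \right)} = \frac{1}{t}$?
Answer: $1887$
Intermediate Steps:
$B = 108$ ($B = - 4 \cdot 3 \cdot 3 \left(-3\right) = - 4 \cdot 9 \left(-3\right) = \left(-4\right) \left(-27\right) = 108$)
$J{\left(o \right)} = -5 + o$ ($J{\left(o \right)} = o - 5 = -5 + o$)
$r{\left(R \right)} = 4 + 103 R$ ($r{\left(R \right)} = 4 + \left(-5 + 108\right) R = 4 + 103 R$)
$r{\left(3 \left(F{\left(6 \right)} + 0\right) \right)} 1 \cdot 34 = \left(4 + 103 \cdot 3 \left(\frac{1}{6} + 0\right)\right) 1 \cdot 34 = \left(4 + 103 \cdot 3 \cdot \frac{1}{6}\right) 1 \cdot 34 = \left(4 + 103 \cdot \frac{1}{2}\right) 1 \cdot 34 = \left(4 + \frac{103}{2}\right) 1 \cdot 34 = \frac{111}{2} \cdot 1 \cdot 34 = \frac{111}{2} \cdot 34 = 1887$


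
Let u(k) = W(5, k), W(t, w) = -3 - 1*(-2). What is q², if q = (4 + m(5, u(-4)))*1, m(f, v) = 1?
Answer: 25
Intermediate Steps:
W(t, w) = -1 (W(t, w) = -3 + 2 = -1)
u(k) = -1
q = 5 (q = (4 + 1)*1 = 5*1 = 5)
q² = 5² = 25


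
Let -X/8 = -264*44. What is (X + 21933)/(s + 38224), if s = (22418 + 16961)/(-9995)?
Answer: 1148035695/382009501 ≈ 3.0053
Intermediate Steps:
s = -39379/9995 (s = 39379*(-1/9995) = -39379/9995 ≈ -3.9399)
X = 92928 (X = -(-2112)*44 = -8*(-11616) = 92928)
(X + 21933)/(s + 38224) = (92928 + 21933)/(-39379/9995 + 38224) = 114861/(382009501/9995) = 114861*(9995/382009501) = 1148035695/382009501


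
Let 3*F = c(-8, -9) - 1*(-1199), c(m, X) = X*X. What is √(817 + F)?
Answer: √11193/3 ≈ 35.266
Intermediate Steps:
c(m, X) = X²
F = 1280/3 (F = ((-9)² - 1*(-1199))/3 = (81 + 1199)/3 = (⅓)*1280 = 1280/3 ≈ 426.67)
√(817 + F) = √(817 + 1280/3) = √(3731/3) = √11193/3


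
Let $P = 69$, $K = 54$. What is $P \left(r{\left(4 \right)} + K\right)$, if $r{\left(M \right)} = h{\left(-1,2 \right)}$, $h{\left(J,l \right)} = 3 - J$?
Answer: $4002$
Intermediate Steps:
$r{\left(M \right)} = 4$ ($r{\left(M \right)} = 3 - -1 = 3 + 1 = 4$)
$P \left(r{\left(4 \right)} + K\right) = 69 \left(4 + 54\right) = 69 \cdot 58 = 4002$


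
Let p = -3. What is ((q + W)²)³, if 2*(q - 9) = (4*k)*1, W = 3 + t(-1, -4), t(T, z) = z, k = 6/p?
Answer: 4096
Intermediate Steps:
k = -2 (k = 6/(-3) = 6*(-⅓) = -2)
W = -1 (W = 3 - 4 = -1)
q = 5 (q = 9 + ((4*(-2))*1)/2 = 9 + (-8*1)/2 = 9 + (½)*(-8) = 9 - 4 = 5)
((q + W)²)³ = ((5 - 1)²)³ = (4²)³ = 16³ = 4096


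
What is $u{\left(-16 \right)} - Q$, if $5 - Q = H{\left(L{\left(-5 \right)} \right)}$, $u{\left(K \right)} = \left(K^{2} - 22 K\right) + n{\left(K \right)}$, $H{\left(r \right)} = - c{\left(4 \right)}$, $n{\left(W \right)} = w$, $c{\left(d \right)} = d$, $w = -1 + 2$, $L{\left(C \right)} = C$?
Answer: $600$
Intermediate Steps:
$w = 1$
$n{\left(W \right)} = 1$
$H{\left(r \right)} = -4$ ($H{\left(r \right)} = \left(-1\right) 4 = -4$)
$u{\left(K \right)} = 1 + K^{2} - 22 K$ ($u{\left(K \right)} = \left(K^{2} - 22 K\right) + 1 = 1 + K^{2} - 22 K$)
$Q = 9$ ($Q = 5 - -4 = 5 + 4 = 9$)
$u{\left(-16 \right)} - Q = \left(1 + \left(-16\right)^{2} - -352\right) - 9 = \left(1 + 256 + 352\right) - 9 = 609 - 9 = 600$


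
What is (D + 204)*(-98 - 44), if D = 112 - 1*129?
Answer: -26554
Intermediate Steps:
D = -17 (D = 112 - 129 = -17)
(D + 204)*(-98 - 44) = (-17 + 204)*(-98 - 44) = 187*(-142) = -26554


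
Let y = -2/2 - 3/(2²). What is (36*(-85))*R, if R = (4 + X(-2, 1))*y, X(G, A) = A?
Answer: 26775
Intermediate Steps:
y = -7/4 (y = -2*½ - 3/4 = -1 - 3*¼ = -1 - ¾ = -7/4 ≈ -1.7500)
R = -35/4 (R = (4 + 1)*(-7/4) = 5*(-7/4) = -35/4 ≈ -8.7500)
(36*(-85))*R = (36*(-85))*(-35/4) = -3060*(-35/4) = 26775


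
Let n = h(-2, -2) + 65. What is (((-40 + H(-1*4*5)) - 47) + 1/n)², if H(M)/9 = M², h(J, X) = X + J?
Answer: 45921918436/3721 ≈ 1.2341e+7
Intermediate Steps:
h(J, X) = J + X
n = 61 (n = (-2 - 2) + 65 = -4 + 65 = 61)
H(M) = 9*M²
(((-40 + H(-1*4*5)) - 47) + 1/n)² = (((-40 + 9*(-1*4*5)²) - 47) + 1/61)² = (((-40 + 9*(-4*5)²) - 47) + 1/61)² = (((-40 + 9*(-20)²) - 47) + 1/61)² = (((-40 + 9*400) - 47) + 1/61)² = (((-40 + 3600) - 47) + 1/61)² = ((3560 - 47) + 1/61)² = (3513 + 1/61)² = (214294/61)² = 45921918436/3721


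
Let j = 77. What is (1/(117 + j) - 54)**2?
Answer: 109725625/37636 ≈ 2915.4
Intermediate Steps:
(1/(117 + j) - 54)**2 = (1/(117 + 77) - 54)**2 = (1/194 - 54)**2 = (-10475/194)**2 = 109725625/37636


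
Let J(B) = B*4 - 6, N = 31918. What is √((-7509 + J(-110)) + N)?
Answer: √23963 ≈ 154.80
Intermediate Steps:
J(B) = -6 + 4*B (J(B) = 4*B - 6 = -6 + 4*B)
√((-7509 + J(-110)) + N) = √((-7509 + (-6 + 4*(-110))) + 31918) = √((-7509 + (-6 - 440)) + 31918) = √((-7509 - 446) + 31918) = √(-7955 + 31918) = √23963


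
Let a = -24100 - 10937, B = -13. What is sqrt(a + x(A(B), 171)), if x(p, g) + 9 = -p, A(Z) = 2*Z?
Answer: 2*I*sqrt(8755) ≈ 187.14*I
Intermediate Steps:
x(p, g) = -9 - p
a = -35037
sqrt(a + x(A(B), 171)) = sqrt(-35037 + (-9 - 2*(-13))) = sqrt(-35037 + (-9 - 1*(-26))) = sqrt(-35037 + (-9 + 26)) = sqrt(-35037 + 17) = sqrt(-35020) = 2*I*sqrt(8755)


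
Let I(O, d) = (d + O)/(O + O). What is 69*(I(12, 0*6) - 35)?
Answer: -4761/2 ≈ -2380.5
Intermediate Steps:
I(O, d) = (O + d)/(2*O) (I(O, d) = (O + d)/((2*O)) = (O + d)*(1/(2*O)) = (O + d)/(2*O))
69*(I(12, 0*6) - 35) = 69*((½)*(12 + 0*6)/12 - 35) = 69*((½)*(1/12)*(12 + 0) - 35) = 69*((½)*(1/12)*12 - 35) = 69*(½ - 35) = 69*(-69/2) = -4761/2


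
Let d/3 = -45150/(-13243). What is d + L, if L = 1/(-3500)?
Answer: 474061757/46350500 ≈ 10.228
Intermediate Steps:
d = 135450/13243 (d = 3*(-45150/(-13243)) = 3*(-45150*(-1/13243)) = 3*(45150/13243) = 135450/13243 ≈ 10.228)
L = -1/3500 ≈ -0.00028571
d + L = 135450/13243 - 1/3500 = 474061757/46350500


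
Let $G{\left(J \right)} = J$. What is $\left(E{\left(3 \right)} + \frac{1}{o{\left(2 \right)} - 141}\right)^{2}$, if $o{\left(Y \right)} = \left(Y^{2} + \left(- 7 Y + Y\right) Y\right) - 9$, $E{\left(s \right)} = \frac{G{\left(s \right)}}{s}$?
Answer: $\frac{28561}{28900} \approx 0.98827$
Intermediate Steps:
$E{\left(s \right)} = 1$ ($E{\left(s \right)} = \frac{s}{s} = 1$)
$o{\left(Y \right)} = -9 - 5 Y^{2}$ ($o{\left(Y \right)} = \left(Y^{2} + - 6 Y Y\right) - 9 = \left(Y^{2} - 6 Y^{2}\right) - 9 = - 5 Y^{2} - 9 = -9 - 5 Y^{2}$)
$\left(E{\left(3 \right)} + \frac{1}{o{\left(2 \right)} - 141}\right)^{2} = \left(1 + \frac{1}{\left(-9 - 5 \cdot 2^{2}\right) - 141}\right)^{2} = \left(1 + \frac{1}{\left(-9 - 20\right) - 141}\right)^{2} = \left(1 + \frac{1}{-29 - 141}\right)^{2} = \left(1 + \frac{1}{-170}\right)^{2} = \left(1 - \frac{1}{170}\right)^{2} = \left(\frac{169}{170}\right)^{2} = \frac{28561}{28900}$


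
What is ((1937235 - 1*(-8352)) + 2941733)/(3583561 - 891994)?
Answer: 4887320/2691567 ≈ 1.8158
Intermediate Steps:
((1937235 - 1*(-8352)) + 2941733)/(3583561 - 891994) = ((1937235 + 8352) + 2941733)/2691567 = (1945587 + 2941733)*(1/2691567) = 4887320*(1/2691567) = 4887320/2691567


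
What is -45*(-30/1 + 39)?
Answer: -405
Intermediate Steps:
-45*(-30/1 + 39) = -45*(-30*1 + 39) = -45*(-30 + 39) = -45*9 = -405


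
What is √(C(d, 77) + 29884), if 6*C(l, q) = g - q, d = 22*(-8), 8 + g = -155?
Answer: 6*√829 ≈ 172.75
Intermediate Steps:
g = -163 (g = -8 - 155 = -163)
d = -176
C(l, q) = -163/6 - q/6 (C(l, q) = (-163 - q)/6 = -163/6 - q/6)
√(C(d, 77) + 29884) = √((-163/6 - ⅙*77) + 29884) = √((-163/6 - 77/6) + 29884) = √(-40 + 29884) = √29844 = 6*√829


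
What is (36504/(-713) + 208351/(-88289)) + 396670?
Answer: 24967027654271/62950057 ≈ 3.9662e+5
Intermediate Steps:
(36504/(-713) + 208351/(-88289)) + 396670 = (36504*(-1/713) + 208351*(-1/88289)) + 396670 = (-36504/713 - 208351/88289) + 396670 = -3371455919/62950057 + 396670 = 24967027654271/62950057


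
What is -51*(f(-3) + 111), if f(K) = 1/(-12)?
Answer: -22627/4 ≈ -5656.8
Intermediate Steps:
f(K) = -1/12
-51*(f(-3) + 111) = -51*(-1/12 + 111) = -51*1331/12 = -22627/4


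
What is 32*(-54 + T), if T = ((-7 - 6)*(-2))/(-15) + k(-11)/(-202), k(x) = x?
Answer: -2699312/1515 ≈ -1781.7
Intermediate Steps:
T = -5087/3030 (T = ((-7 - 6)*(-2))/(-15) - 11/(-202) = -13*(-2)*(-1/15) - 11*(-1/202) = 26*(-1/15) + 11/202 = -26/15 + 11/202 = -5087/3030 ≈ -1.6789)
32*(-54 + T) = 32*(-54 - 5087/3030) = 32*(-168707/3030) = -2699312/1515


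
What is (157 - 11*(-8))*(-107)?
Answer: -26215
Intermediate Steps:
(157 - 11*(-8))*(-107) = (157 + 88)*(-107) = 245*(-107) = -26215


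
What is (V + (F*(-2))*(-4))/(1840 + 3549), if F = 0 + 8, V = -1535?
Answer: -1471/5389 ≈ -0.27296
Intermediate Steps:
F = 8
(V + (F*(-2))*(-4))/(1840 + 3549) = (-1535 + (8*(-2))*(-4))/(1840 + 3549) = (-1535 - 16*(-4))/5389 = (-1535 + 64)*(1/5389) = -1471*1/5389 = -1471/5389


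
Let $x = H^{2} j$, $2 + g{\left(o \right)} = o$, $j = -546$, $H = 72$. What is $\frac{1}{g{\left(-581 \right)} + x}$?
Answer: $- \frac{1}{2831047} \approx -3.5323 \cdot 10^{-7}$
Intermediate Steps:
$g{\left(o \right)} = -2 + o$
$x = -2830464$ ($x = 72^{2} \left(-546\right) = 5184 \left(-546\right) = -2830464$)
$\frac{1}{g{\left(-581 \right)} + x} = \frac{1}{\left(-2 - 581\right) - 2830464} = \frac{1}{-583 - 2830464} = \frac{1}{-2831047} = - \frac{1}{2831047}$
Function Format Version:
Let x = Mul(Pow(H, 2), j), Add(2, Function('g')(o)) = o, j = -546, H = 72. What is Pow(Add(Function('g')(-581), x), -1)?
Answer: Rational(-1, 2831047) ≈ -3.5323e-7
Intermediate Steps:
Function('g')(o) = Add(-2, o)
x = -2830464 (x = Mul(Pow(72, 2), -546) = Mul(5184, -546) = -2830464)
Pow(Add(Function('g')(-581), x), -1) = Pow(Add(Add(-2, -581), -2830464), -1) = Pow(Add(-583, -2830464), -1) = Pow(-2831047, -1) = Rational(-1, 2831047)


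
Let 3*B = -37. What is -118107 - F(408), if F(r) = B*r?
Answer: -113075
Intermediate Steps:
B = -37/3 (B = (1/3)*(-37) = -37/3 ≈ -12.333)
F(r) = -37*r/3
-118107 - F(408) = -118107 - (-37)*408/3 = -118107 - 1*(-5032) = -118107 + 5032 = -113075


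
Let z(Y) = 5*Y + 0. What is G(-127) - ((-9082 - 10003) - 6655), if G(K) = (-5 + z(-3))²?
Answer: 26140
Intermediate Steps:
z(Y) = 5*Y
G(K) = 400 (G(K) = (-5 + 5*(-3))² = (-5 - 15)² = (-20)² = 400)
G(-127) - ((-9082 - 10003) - 6655) = 400 - ((-9082 - 10003) - 6655) = 400 - (-19085 - 6655) = 400 - 1*(-25740) = 400 + 25740 = 26140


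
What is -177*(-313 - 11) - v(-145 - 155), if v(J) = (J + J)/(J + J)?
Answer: 57347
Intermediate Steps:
v(J) = 1 (v(J) = (2*J)/((2*J)) = (2*J)*(1/(2*J)) = 1)
-177*(-313 - 11) - v(-145 - 155) = -177*(-313 - 11) - 1*1 = -177*(-324) - 1 = 57348 - 1 = 57347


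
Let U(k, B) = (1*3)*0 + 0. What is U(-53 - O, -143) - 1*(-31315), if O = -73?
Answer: 31315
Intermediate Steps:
U(k, B) = 0 (U(k, B) = 3*0 + 0 = 0 + 0 = 0)
U(-53 - O, -143) - 1*(-31315) = 0 - 1*(-31315) = 0 + 31315 = 31315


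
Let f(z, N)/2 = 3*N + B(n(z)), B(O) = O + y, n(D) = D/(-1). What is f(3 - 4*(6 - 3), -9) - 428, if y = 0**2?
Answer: -464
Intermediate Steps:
n(D) = -D (n(D) = D*(-1) = -D)
y = 0
B(O) = O (B(O) = O + 0 = O)
f(z, N) = -2*z + 6*N (f(z, N) = 2*(3*N - z) = 2*(-z + 3*N) = -2*z + 6*N)
f(3 - 4*(6 - 3), -9) - 428 = (-2*(3 - 4*(6 - 3)) + 6*(-9)) - 428 = (-2*(3 - 4*3) - 54) - 428 = (-2*(3 - 1*12) - 54) - 428 = (-2*(3 - 12) - 54) - 428 = (-2*(-9) - 54) - 428 = (18 - 54) - 428 = -36 - 428 = -464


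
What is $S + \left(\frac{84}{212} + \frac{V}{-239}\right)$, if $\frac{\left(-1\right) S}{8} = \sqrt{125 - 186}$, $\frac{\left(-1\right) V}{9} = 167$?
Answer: $\frac{84678}{12667} - 8 i \sqrt{61} \approx 6.6849 - 62.482 i$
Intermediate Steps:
$V = -1503$ ($V = \left(-9\right) 167 = -1503$)
$S = - 8 i \sqrt{61}$ ($S = - 8 \sqrt{125 - 186} = - 8 \sqrt{-61} = - 8 i \sqrt{61} \approx - 62.482 i$)
$S + \left(\frac{84}{212} + \frac{V}{-239}\right) = - 8 i \sqrt{61} + \left(\frac{84}{212} - \frac{1503}{-239}\right) = - 8 i \sqrt{61} + \left(84 \cdot \frac{1}{212} - - \frac{1503}{239}\right) = - 8 i \sqrt{61} + \left(\frac{21}{53} + \frac{1503}{239}\right) = - 8 i \sqrt{61} + \frac{84678}{12667} = \frac{84678}{12667} - 8 i \sqrt{61}$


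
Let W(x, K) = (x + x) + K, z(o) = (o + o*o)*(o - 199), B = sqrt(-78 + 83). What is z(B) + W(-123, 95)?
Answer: -1141 - 194*sqrt(5) ≈ -1574.8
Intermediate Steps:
B = sqrt(5) ≈ 2.2361
z(o) = (-199 + o)*(o + o**2) (z(o) = (o + o**2)*(-199 + o) = (-199 + o)*(o + o**2))
W(x, K) = K + 2*x (W(x, K) = 2*x + K = K + 2*x)
z(B) + W(-123, 95) = sqrt(5)*(-199 + (sqrt(5))**2 - 198*sqrt(5)) + (95 + 2*(-123)) = sqrt(5)*(-199 + 5 - 198*sqrt(5)) + (95 - 246) = sqrt(5)*(-194 - 198*sqrt(5)) - 151 = -151 + sqrt(5)*(-194 - 198*sqrt(5))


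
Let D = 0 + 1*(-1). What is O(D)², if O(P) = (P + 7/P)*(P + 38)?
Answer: 87616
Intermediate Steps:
D = -1 (D = 0 - 1 = -1)
O(P) = (38 + P)*(P + 7/P) (O(P) = (P + 7/P)*(38 + P) = (38 + P)*(P + 7/P))
O(D)² = (7 + (-1)² + 38*(-1) + 266/(-1))² = (7 + 1 - 38 + 266*(-1))² = (7 + 1 - 38 - 266)² = (-296)² = 87616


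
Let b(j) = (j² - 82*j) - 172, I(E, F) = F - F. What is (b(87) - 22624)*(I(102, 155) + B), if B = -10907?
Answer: 243891427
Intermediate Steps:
I(E, F) = 0
b(j) = -172 + j² - 82*j
(b(87) - 22624)*(I(102, 155) + B) = ((-172 + 87² - 82*87) - 22624)*(0 - 10907) = ((-172 + 7569 - 7134) - 22624)*(-10907) = (263 - 22624)*(-10907) = -22361*(-10907) = 243891427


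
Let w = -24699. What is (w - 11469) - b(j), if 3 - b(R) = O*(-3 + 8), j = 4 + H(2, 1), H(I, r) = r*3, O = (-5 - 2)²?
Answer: -35926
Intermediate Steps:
O = 49 (O = (-7)² = 49)
H(I, r) = 3*r
j = 7 (j = 4 + 3*1 = 4 + 3 = 7)
b(R) = -242 (b(R) = 3 - 49*(-3 + 8) = 3 - 49*5 = 3 - 1*245 = 3 - 245 = -242)
(w - 11469) - b(j) = (-24699 - 11469) - 1*(-242) = -36168 + 242 = -35926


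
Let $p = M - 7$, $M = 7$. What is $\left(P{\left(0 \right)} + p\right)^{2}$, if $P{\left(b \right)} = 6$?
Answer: $36$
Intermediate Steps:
$p = 0$ ($p = 7 - 7 = 0$)
$\left(P{\left(0 \right)} + p\right)^{2} = \left(6 + 0\right)^{2} = 6^{2} = 36$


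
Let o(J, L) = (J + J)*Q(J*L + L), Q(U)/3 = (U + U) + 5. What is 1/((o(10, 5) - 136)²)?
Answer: 1/45751696 ≈ 2.1857e-8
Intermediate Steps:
Q(U) = 15 + 6*U (Q(U) = 3*((U + U) + 5) = 3*(2*U + 5) = 3*(5 + 2*U) = 15 + 6*U)
o(J, L) = 2*J*(15 + 6*L + 6*J*L) (o(J, L) = (J + J)*(15 + 6*(J*L + L)) = (2*J)*(15 + 6*(L + J*L)) = (2*J)*(15 + (6*L + 6*J*L)) = (2*J)*(15 + 6*L + 6*J*L) = 2*J*(15 + 6*L + 6*J*L))
1/((o(10, 5) - 136)²) = 1/((6*10*(5 + 2*5*(1 + 10)) - 136)²) = 1/((6*10*(5 + 2*5*11) - 136)²) = 1/((6*10*(5 + 110) - 136)²) = 1/((6*10*115 - 136)²) = 1/((6900 - 136)²) = 1/(6764²) = 1/45751696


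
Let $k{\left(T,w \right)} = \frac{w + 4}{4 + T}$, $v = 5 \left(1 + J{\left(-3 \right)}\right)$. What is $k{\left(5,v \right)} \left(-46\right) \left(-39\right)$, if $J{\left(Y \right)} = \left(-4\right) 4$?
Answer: $- \frac{42458}{3} \approx -14153.0$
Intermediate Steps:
$J{\left(Y \right)} = -16$
$v = -75$ ($v = 5 \left(1 - 16\right) = 5 \left(-15\right) = -75$)
$k{\left(T,w \right)} = \frac{4 + w}{4 + T}$
$k{\left(5,v \right)} \left(-46\right) \left(-39\right) = \frac{4 - 75}{4 + 5} \left(-46\right) \left(-39\right) = \frac{1}{9} \left(-71\right) \left(-46\right) \left(-39\right) = \left(- \frac{71}{9}\right) \left(-46\right) \left(-39\right) = \frac{3266}{9} \left(-39\right) = - \frac{42458}{3}$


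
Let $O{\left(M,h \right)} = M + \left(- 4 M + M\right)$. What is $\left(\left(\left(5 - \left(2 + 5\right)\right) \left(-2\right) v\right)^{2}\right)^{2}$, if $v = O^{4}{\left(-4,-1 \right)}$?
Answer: $72057594037927936$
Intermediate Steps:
$O{\left(M,h \right)} = - 2 M$ ($O{\left(M,h \right)} = M - 3 M = - 2 M$)
$v = 4096$ ($v = \left(\left(-2\right) \left(-4\right)\right)^{4} = 8^{4} = 4096$)
$\left(\left(\left(5 - \left(2 + 5\right)\right) \left(-2\right) v\right)^{2}\right)^{2} = \left(\left(\left(5 - \left(2 + 5\right)\right) \left(-2\right) 4096\right)^{2}\right)^{2} = \left(\left(\left(5 - 7\right) \left(-2\right) 4096\right)^{2}\right)^{2} = \left(\left(\left(-2\right) \left(-2\right) 4096\right)^{2}\right)^{2} = \left(\left(4 \cdot 4096\right)^{2}\right)^{2} = \left(16384^{2}\right)^{2} = 268435456^{2} = 72057594037927936$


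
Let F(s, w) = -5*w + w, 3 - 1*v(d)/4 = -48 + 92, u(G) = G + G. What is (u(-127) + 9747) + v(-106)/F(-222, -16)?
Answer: 151847/16 ≈ 9490.4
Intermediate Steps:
u(G) = 2*G
v(d) = -164 (v(d) = 12 - 4*(-48 + 92) = 12 - 4*44 = 12 - 176 = -164)
F(s, w) = -4*w
(u(-127) + 9747) + v(-106)/F(-222, -16) = (2*(-127) + 9747) - 164/((-4*(-16))) = (-254 + 9747) - 164/64 = 9493 - 164*1/64 = 9493 - 41/16 = 151847/16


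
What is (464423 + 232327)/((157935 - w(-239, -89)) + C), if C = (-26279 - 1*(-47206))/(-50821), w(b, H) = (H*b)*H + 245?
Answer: 17704765875/52112071631 ≈ 0.33974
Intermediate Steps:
w(b, H) = 245 + b*H² (w(b, H) = b*H² + 245 = 245 + b*H²)
C = -20927/50821 (C = (-26279 + 47206)*(-1/50821) = 20927*(-1/50821) = -20927/50821 ≈ -0.41178)
(464423 + 232327)/((157935 - w(-239, -89)) + C) = (464423 + 232327)/((157935 - (245 - 239*(-89)²)) - 20927/50821) = 696750/((157935 - (245 - 239*7921)) - 20927/50821) = 696750/((157935 - (245 - 1893119)) - 20927/50821) = 696750/((157935 - 1*(-1892874)) - 20927/50821) = 696750/((157935 + 1892874) - 20927/50821) = 696750/(2050809 - 20927/50821) = 696750/(104224143262/50821) = 696750*(50821/104224143262) = 17704765875/52112071631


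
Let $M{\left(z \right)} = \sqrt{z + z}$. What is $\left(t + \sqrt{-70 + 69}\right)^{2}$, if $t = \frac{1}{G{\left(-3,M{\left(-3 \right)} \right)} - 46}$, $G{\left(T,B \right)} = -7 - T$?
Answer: $\frac{\left(1 - 50 i\right)^{2}}{2500} \approx -0.9996 - 0.04 i$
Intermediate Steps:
$M{\left(z \right)} = \sqrt{2} \sqrt{z}$ ($M{\left(z \right)} = \sqrt{2 z} = \sqrt{2} \sqrt{z}$)
$t = - \frac{1}{50}$ ($t = \frac{1}{\left(-7 - -3\right) - 46} = \frac{1}{\left(-7 + 3\right) - 46} = \frac{1}{-4 - 46} = \frac{1}{-50} = - \frac{1}{50} \approx -0.02$)
$\left(t + \sqrt{-70 + 69}\right)^{2} = \left(- \frac{1}{50} + \sqrt{-70 + 69}\right)^{2} = \left(- \frac{1}{50} + \sqrt{-1}\right)^{2} = \left(- \frac{1}{50} + i\right)^{2}$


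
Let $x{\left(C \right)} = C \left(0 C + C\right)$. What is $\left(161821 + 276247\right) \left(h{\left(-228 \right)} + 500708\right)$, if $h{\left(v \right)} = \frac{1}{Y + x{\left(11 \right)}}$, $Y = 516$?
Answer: $\frac{139722225353796}{637} \approx 2.1934 \cdot 10^{11}$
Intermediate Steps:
$x{\left(C \right)} = C^{2}$ ($x{\left(C \right)} = C \left(0 + C\right) = C C = C^{2}$)
$h{\left(v \right)} = \frac{1}{637}$ ($h{\left(v \right)} = \frac{1}{516 + 11^{2}} = \frac{1}{516 + 121} = \frac{1}{637}$)
$\left(161821 + 276247\right) \left(h{\left(-228 \right)} + 500708\right) = \left(161821 + 276247\right) \left(\frac{1}{637} + 500708\right) = 438068 \cdot \frac{318950997}{637} = \frac{139722225353796}{637}$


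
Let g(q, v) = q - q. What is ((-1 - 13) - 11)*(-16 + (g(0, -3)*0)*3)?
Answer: 400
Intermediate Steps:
g(q, v) = 0
((-1 - 13) - 11)*(-16 + (g(0, -3)*0)*3) = ((-1 - 13) - 11)*(-16 + (0*0)*3) = (-14 - 11)*(-16 + 0*3) = -25*(-16 + 0) = -25*(-16) = 400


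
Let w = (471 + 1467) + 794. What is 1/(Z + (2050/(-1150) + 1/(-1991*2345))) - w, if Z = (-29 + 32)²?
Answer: -2117292461819/775036547 ≈ -2731.9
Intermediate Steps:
Z = 9 (Z = 3² = 9)
w = 2732 (w = 1938 + 794 = 2732)
1/(Z + (2050/(-1150) + 1/(-1991*2345))) - w = 1/(9 + (2050/(-1150) + 1/(-1991*2345))) - 1*2732 = 1/(9 + (2050*(-1/1150) - 1/1991*1/2345)) - 2732 = 1/(9 + (-41/23 - 1/4668895)) - 2732 = 1/(9 - 191424718/107384585) - 2732 = 1/(775036547/107384585) - 2732 = 107384585/775036547 - 2732 = -2117292461819/775036547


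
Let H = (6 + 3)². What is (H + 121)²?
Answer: 40804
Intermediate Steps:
H = 81 (H = 9² = 81)
(H + 121)² = (81 + 121)² = 202² = 40804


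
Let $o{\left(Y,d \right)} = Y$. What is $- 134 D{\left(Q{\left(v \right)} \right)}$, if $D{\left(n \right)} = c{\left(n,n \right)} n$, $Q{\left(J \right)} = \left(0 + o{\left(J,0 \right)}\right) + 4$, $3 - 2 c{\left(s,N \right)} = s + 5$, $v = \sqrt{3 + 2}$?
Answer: $1943 + 670 \sqrt{5} \approx 3441.2$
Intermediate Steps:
$v = \sqrt{5} \approx 2.2361$
$c{\left(s,N \right)} = -1 - \frac{s}{2}$ ($c{\left(s,N \right)} = \frac{3}{2} - \frac{s + 5}{2} = \frac{3}{2} - \frac{5 + s}{2} = \frac{3}{2} - \left(\frac{5}{2} + \frac{s}{2}\right) = -1 - \frac{s}{2}$)
$Q{\left(J \right)} = 4 + J$ ($Q{\left(J \right)} = \left(0 + J\right) + 4 = J + 4 = 4 + J$)
$D{\left(n \right)} = n \left(-1 - \frac{n}{2}\right)$ ($D{\left(n \right)} = \left(-1 - \frac{n}{2}\right) n = n \left(-1 - \frac{n}{2}\right)$)
$- 134 D{\left(Q{\left(v \right)} \right)} = - 134 \left(- \frac{\left(4 + \sqrt{5}\right) \left(2 + \left(4 + \sqrt{5}\right)\right)}{2}\right) = - 134 \left(- \frac{\left(4 + \sqrt{5}\right) \left(6 + \sqrt{5}\right)}{2}\right) = 67 \left(4 + \sqrt{5}\right) \left(6 + \sqrt{5}\right)$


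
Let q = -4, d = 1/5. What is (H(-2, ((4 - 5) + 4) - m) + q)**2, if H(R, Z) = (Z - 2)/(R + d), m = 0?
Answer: 1681/81 ≈ 20.753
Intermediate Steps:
d = 1/5 (d = 1*(1/5) = 1/5 ≈ 0.20000)
H(R, Z) = (-2 + Z)/(1/5 + R) (H(R, Z) = (Z - 2)/(R + 1/5) = (-2 + Z)/(1/5 + R))
(H(-2, ((4 - 5) + 4) - m) + q)**2 = (5*(-2 + (((4 - 5) + 4) - 1*0))/(1 + 5*(-2)) - 4)**2 = (5*(-2 + ((-1 + 4) + 0))/(1 - 10) - 4)**2 = (5*(-2 + (3 + 0))/(-9) - 4)**2 = (5*(-1/9)*(-2 + 3) - 4)**2 = (5*(-1/9)*1 - 4)**2 = (-5/9 - 4)**2 = (-41/9)**2 = 1681/81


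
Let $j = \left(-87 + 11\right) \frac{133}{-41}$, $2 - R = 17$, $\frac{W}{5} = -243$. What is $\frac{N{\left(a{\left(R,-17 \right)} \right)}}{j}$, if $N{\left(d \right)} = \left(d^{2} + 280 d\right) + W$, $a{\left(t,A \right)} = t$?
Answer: $- \frac{106395}{5054} \approx -21.052$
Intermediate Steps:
$W = -1215$ ($W = 5 \left(-243\right) = -1215$)
$R = -15$ ($R = 2 - 17 = -15$)
$j = \frac{10108}{41}$ ($j = - 76 \cdot 133 \left(- \frac{1}{41}\right) = \left(-76\right) \left(- \frac{133}{41}\right) = \frac{10108}{41} \approx 246.54$)
$N{\left(d \right)} = -1215 + d^{2} + 280 d$ ($N{\left(d \right)} = \left(d^{2} + 280 d\right) - 1215 = -1215 + d^{2} + 280 d$)
$\frac{N{\left(a{\left(R,-17 \right)} \right)}}{j} = \frac{-1215 + \left(-15\right)^{2} + 280 \left(-15\right)}{\frac{10108}{41}} = \left(-1215 + 225 - 4200\right) \frac{41}{10108} = \left(-5190\right) \frac{41}{10108} = - \frac{106395}{5054}$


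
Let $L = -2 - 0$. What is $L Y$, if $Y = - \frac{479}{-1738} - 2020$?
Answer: $\frac{3510281}{869} \approx 4039.4$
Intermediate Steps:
$Y = - \frac{3510281}{1738}$ ($Y = \left(-479\right) \left(- \frac{1}{1738}\right) - 2020 = \frac{479}{1738} - 2020 = - \frac{3510281}{1738} \approx -2019.7$)
$L = -2$ ($L = -2 + 0 = -2$)
$L Y = \left(-2\right) \left(- \frac{3510281}{1738}\right) = \frac{3510281}{869}$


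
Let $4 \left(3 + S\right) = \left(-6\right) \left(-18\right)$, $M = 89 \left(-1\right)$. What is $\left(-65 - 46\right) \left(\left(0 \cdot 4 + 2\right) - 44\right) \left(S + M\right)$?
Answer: $-303030$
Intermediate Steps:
$M = -89$
$S = 24$ ($S = -3 + \frac{\left(-6\right) \left(-18\right)}{4} = -3 + \frac{1}{4} \cdot 108 = -3 + 27 = 24$)
$\left(-65 - 46\right) \left(\left(0 \cdot 4 + 2\right) - 44\right) \left(S + M\right) = \left(-65 - 46\right) \left(\left(0 \cdot 4 + 2\right) - 44\right) \left(24 - 89\right) = - 111 \left(\left(0 + 2\right) - 44\right) \left(-65\right) = - 111 \left(2 - 44\right) \left(-65\right) = \left(-111\right) \left(-42\right) \left(-65\right) = 4662 \left(-65\right) = -303030$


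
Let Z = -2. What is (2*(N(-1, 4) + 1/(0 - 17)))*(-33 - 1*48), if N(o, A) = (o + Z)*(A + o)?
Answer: 24948/17 ≈ 1467.5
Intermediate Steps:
N(o, A) = (-2 + o)*(A + o) (N(o, A) = (o - 2)*(A + o) = (-2 + o)*(A + o))
(2*(N(-1, 4) + 1/(0 - 17)))*(-33 - 1*48) = (2*(((-1)² - 2*4 - 2*(-1) + 4*(-1)) + 1/(0 - 17)))*(-33 - 1*48) = (2*((1 - 8 + 2 - 4) + 1/(-17)))*(-33 - 48) = (2*(-9 - 1/17))*(-81) = (2*(-154/17))*(-81) = -308/17*(-81) = 24948/17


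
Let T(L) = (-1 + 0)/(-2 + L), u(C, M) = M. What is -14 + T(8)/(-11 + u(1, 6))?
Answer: -419/30 ≈ -13.967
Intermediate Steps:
T(L) = -1/(-2 + L)
-14 + T(8)/(-11 + u(1, 6)) = -14 + (-1/(-2 + 8))/(-11 + 6) = -14 + (-1/6)/(-5) = -14 - (-1)/(5*6) = -14 - ⅕*(-⅙) = -14 + 1/30 = -419/30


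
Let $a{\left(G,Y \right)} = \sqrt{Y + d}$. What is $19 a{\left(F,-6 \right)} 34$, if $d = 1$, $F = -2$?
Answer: $646 i \sqrt{5} \approx 1444.5 i$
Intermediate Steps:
$a{\left(G,Y \right)} = \sqrt{1 + Y}$ ($a{\left(G,Y \right)} = \sqrt{Y + 1} = \sqrt{1 + Y}$)
$19 a{\left(F,-6 \right)} 34 = 19 \sqrt{1 - 6} \cdot 34 = 19 \sqrt{-5} \cdot 34 = 19 i \sqrt{5} \cdot 34 = 646 i \sqrt{5}$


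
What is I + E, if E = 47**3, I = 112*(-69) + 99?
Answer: 96194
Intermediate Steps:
I = -7629 (I = -7728 + 99 = -7629)
E = 103823
I + E = -7629 + 103823 = 96194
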